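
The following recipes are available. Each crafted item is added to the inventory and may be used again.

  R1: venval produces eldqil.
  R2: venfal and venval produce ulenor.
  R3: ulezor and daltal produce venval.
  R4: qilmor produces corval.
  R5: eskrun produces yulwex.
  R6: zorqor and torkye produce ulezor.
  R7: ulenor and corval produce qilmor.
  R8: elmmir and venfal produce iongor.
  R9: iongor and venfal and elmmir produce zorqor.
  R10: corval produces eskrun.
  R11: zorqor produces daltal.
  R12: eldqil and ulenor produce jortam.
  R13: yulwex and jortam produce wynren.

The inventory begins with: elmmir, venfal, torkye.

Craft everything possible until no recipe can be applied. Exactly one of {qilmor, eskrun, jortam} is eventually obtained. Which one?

jortam

Using R8, elmmir and venfal make iongor.
Using R9, iongor, venfal, and elmmir make zorqor.
Using R6, zorqor and torkye make ulezor.
Using R11, zorqor makes daltal.
ulezor and daltal → venval (R3).
venval → eldqil (R1).
venfal and venval → ulenor (R2).
eldqil and ulenor → jortam (R12).
qilmor would need ulenor and corval (R7), but corval is never obtained. eskrun would need corval (R10), but corval is never obtained.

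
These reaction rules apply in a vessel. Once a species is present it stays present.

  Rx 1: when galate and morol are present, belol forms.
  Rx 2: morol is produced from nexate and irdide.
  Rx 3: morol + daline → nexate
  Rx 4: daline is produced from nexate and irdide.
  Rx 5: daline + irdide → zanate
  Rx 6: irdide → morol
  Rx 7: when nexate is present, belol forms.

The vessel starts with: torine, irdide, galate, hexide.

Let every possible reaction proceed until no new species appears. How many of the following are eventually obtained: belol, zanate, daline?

irdide present → morol forms (Rx 6).
galate and morol present → belol forms (Rx 1).
belol: reached.
zanate would need daline and irdide (Rx 5), but daline never forms.
daline would need nexate and irdide (Rx 4), but nexate never forms.
Reached: belol — 1 of the 3.

1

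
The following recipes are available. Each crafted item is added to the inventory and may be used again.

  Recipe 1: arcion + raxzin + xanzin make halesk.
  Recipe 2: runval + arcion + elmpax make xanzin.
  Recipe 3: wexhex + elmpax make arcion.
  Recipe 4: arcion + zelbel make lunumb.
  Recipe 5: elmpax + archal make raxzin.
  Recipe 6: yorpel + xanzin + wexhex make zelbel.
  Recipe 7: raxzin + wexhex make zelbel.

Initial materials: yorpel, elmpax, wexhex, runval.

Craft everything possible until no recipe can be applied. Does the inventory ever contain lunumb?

Yes

wexhex + elmpax → arcion (Recipe 3).
runval + arcion + elmpax → xanzin (Recipe 2).
Using Recipe 6, yorpel, xanzin, and wexhex make zelbel.
Using Recipe 4, arcion and zelbel make lunumb.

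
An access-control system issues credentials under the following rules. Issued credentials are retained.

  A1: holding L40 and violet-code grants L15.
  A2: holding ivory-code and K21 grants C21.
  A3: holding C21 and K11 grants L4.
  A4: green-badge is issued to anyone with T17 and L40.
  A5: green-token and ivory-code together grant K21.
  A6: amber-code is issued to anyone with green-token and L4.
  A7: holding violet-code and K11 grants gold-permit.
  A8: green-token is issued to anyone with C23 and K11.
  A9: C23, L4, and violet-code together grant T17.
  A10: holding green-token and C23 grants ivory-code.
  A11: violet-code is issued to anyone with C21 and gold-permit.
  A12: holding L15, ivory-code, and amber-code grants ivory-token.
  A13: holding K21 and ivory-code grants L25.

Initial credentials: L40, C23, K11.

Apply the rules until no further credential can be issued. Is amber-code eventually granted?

Yes

Holding C23 and K11 grants green-token (A8).
Holding green-token and C23 grants ivory-code (A10).
Holding green-token and ivory-code grants K21 (A5).
Holding ivory-code and K21 grants C21 (A2).
Holding C21 and K11 grants L4 (A3).
Holding green-token and L4 grants amber-code (A6).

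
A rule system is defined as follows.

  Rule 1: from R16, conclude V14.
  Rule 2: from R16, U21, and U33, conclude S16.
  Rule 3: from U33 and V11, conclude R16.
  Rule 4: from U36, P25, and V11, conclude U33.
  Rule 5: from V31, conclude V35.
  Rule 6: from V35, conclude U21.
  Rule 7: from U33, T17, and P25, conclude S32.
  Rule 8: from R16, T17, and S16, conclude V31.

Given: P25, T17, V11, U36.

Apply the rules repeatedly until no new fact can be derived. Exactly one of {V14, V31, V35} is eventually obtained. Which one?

U36, P25, and V11 hold, so U33 follows (Rule 4).
U33 and V11 hold, so R16 follows (Rule 3).
From R16, Rule 1 gives V14.
V31 would need R16, T17, and S16 (Rule 8), but S16 is never established. V35 would need V31 (Rule 5), but V31 is never established.

V14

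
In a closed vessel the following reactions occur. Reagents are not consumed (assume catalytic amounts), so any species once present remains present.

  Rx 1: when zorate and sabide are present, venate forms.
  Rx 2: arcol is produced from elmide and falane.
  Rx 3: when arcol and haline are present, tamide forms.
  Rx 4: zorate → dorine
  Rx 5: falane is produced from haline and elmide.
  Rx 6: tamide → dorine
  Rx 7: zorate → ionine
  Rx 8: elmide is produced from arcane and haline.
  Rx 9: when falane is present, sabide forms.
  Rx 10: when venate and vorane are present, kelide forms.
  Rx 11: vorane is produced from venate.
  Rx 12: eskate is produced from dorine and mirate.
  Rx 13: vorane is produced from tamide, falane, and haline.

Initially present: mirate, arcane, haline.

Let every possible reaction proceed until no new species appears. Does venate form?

venate would need zorate and sabide (Rx 1), but zorate never forms.

No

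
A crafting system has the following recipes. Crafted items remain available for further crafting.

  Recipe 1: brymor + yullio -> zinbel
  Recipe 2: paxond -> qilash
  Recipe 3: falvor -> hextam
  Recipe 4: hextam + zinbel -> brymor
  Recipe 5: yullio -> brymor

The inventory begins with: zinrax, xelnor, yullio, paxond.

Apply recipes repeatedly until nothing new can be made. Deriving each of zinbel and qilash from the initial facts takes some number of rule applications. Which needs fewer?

qilash: Using Recipe 2, paxond makes qilash. [1 rule application]
zinbel: Using Recipe 5, yullio makes brymor. brymor + yullio -> zinbel (Recipe 1). [2 rule applications]
qilash needs fewer.

qilash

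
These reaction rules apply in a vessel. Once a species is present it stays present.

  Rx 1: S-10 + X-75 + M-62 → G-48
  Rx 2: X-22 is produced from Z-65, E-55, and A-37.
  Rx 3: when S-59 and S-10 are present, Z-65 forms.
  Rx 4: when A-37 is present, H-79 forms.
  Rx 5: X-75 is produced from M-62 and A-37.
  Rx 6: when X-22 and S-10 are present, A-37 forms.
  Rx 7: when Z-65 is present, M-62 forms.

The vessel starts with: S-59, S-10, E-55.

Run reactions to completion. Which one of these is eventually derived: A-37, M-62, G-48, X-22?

S-59 and S-10 present → Z-65 forms (Rx 3).
Z-65 present → M-62 forms (Rx 7).
G-48 would need S-10, X-75, and M-62 (Rx 1), but X-75 never forms. A-37 would need X-22 and S-10 (Rx 6), but X-22 never forms. X-22 would need Z-65, E-55, and A-37 (Rx 2), but A-37 never forms.

M-62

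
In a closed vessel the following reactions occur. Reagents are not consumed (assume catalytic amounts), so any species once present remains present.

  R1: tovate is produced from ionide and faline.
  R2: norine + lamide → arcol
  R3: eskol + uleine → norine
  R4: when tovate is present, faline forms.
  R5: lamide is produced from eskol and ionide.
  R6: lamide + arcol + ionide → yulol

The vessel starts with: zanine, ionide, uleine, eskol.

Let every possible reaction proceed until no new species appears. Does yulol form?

Yes

eskol and uleine present → norine forms (R3).
eskol and ionide present → lamide forms (R5).
norine and lamide present → arcol forms (R2).
lamide, arcol, and ionide present → yulol forms (R6).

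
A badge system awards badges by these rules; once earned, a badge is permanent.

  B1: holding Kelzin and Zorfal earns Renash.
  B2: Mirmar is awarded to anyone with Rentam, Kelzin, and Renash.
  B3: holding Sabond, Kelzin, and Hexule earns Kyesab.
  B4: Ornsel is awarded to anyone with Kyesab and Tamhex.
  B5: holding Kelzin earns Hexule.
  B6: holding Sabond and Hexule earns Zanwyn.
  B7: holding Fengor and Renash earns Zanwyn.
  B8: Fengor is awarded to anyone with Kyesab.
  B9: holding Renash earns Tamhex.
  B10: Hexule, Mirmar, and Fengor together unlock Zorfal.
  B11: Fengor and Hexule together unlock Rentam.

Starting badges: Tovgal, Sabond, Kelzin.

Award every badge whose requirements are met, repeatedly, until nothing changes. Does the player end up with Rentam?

With Kelzin, Hexule is earned (B5).
With Sabond, Kelzin, and Hexule, Kyesab is earned (B3).
With Kyesab, Fengor is earned (B8).
With Fengor and Hexule, Rentam is earned (B11).

Yes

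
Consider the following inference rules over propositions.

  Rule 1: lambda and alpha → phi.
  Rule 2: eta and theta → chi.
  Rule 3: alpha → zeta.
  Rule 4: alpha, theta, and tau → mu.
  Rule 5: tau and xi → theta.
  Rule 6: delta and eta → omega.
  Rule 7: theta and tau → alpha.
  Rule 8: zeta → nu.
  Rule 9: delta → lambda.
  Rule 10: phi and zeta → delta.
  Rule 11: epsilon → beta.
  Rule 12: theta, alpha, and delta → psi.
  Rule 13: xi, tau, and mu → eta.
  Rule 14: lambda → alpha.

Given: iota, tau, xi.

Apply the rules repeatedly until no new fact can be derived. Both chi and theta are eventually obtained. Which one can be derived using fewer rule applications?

theta

theta: tau and xi hold, so theta follows (Rule 5). [1 rule application]
chi: tau and xi hold, so theta follows (Rule 5). theta and tau hold, so alpha follows (Rule 7). From alpha, theta, and tau, Rule 4 gives mu. xi, tau, and mu hold, so eta follows (Rule 13). eta and theta hold, so chi follows (Rule 2). [5 rule applications]
theta needs fewer.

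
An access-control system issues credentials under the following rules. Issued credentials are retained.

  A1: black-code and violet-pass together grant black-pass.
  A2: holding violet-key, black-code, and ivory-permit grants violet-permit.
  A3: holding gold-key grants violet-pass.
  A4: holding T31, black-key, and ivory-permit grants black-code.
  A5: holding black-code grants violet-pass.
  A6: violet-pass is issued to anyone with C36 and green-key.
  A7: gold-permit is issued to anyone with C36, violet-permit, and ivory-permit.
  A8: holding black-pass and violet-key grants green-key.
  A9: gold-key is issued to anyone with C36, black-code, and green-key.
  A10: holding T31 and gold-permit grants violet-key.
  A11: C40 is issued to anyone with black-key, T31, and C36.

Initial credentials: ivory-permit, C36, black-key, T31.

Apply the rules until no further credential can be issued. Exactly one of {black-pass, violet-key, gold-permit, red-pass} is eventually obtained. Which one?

Holding T31, black-key, and ivory-permit grants black-code (A4).
Holding black-code grants violet-pass (A5).
Holding black-code and violet-pass grants black-pass (A1).
violet-key would need T31 and gold-permit (A10), but gold-permit is never granted. gold-permit would need C36, violet-permit, and ivory-permit (A7), but violet-permit is never granted. No rule produces red-pass, and it is not given.

black-pass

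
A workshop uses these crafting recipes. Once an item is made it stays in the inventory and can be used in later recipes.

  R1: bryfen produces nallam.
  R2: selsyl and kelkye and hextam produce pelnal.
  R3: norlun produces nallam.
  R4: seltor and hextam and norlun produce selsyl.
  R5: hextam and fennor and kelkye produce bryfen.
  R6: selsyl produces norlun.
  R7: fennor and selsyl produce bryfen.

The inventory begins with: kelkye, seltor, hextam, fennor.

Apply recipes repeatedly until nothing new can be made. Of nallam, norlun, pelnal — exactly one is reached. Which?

nallam

hextam and fennor and kelkye → bryfen (R5).
Using R1, bryfen makes nallam.
pelnal would need selsyl, kelkye, and hextam (R2), but selsyl is never obtained. norlun would need selsyl (R6), but selsyl is never obtained.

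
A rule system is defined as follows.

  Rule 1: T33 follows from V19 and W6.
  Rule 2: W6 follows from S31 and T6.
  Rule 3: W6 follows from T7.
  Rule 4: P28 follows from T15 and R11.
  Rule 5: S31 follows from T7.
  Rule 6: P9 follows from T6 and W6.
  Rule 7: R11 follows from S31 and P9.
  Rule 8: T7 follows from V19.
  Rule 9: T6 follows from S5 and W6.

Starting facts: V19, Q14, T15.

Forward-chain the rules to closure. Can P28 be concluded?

P28 would need T15 and R11 (Rule 4), but R11 is never established.

No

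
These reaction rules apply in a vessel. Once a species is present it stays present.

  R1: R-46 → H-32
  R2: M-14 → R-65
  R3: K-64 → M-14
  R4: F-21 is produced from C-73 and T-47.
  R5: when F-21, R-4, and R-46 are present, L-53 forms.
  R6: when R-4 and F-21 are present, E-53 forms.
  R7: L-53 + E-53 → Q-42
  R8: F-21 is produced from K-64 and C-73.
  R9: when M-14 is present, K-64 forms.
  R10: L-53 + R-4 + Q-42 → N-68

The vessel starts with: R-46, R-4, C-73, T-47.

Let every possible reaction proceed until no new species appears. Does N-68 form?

Yes

C-73 and T-47 present → F-21 forms (R4).
F-21, R-4, and R-46 present → L-53 forms (R5).
R-4 and F-21 present → E-53 forms (R6).
L-53 and E-53 present → Q-42 forms (R7).
L-53, R-4, and Q-42 present → N-68 forms (R10).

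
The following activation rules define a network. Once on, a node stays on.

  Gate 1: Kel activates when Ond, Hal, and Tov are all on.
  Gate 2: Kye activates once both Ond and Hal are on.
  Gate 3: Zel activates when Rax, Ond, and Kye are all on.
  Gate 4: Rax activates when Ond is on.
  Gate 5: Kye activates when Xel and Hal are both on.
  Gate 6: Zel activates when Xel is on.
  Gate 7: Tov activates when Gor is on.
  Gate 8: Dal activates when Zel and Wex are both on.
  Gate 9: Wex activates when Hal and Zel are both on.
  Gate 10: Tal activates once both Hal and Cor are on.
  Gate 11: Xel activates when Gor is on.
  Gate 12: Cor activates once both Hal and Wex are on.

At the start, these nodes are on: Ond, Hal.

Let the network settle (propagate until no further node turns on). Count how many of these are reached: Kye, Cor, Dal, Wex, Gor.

4

Gate 2: Ond and Hal on → Kye on.
Gate 4: Ond on → Rax on.
Rax, Ond, and Kye are on, so Zel activates (Gate 3).
Gate 9: Hal and Zel on → Wex on.
Gate 8: Zel and Wex on → Dal on.
Gate 12: Hal and Wex on → Cor on.
Kye: reached.
Cor: reached.
Dal: reached.
Wex: reached.
No rule produces Gor, and it is not given.
Reached: Kye, Cor, Dal, and Wex — 4 of the 5.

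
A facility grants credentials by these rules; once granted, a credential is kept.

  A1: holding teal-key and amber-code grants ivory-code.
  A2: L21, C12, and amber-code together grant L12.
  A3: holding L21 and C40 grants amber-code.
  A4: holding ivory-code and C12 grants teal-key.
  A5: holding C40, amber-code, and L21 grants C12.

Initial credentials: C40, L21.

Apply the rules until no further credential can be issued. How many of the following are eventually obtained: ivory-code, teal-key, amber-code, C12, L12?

3

Holding L21 and C40 grants amber-code (A3).
Holding C40, amber-code, and L21 grants C12 (A5).
Holding L21, C12, and amber-code grants L12 (A2).
ivory-code would need teal-key and amber-code (A1), but teal-key is never granted.
teal-key would need ivory-code and C12 (A4), but ivory-code is never granted.
amber-code: reached.
C12: reached.
L12: reached.
Reached: amber-code, C12, and L12 — 3 of the 5.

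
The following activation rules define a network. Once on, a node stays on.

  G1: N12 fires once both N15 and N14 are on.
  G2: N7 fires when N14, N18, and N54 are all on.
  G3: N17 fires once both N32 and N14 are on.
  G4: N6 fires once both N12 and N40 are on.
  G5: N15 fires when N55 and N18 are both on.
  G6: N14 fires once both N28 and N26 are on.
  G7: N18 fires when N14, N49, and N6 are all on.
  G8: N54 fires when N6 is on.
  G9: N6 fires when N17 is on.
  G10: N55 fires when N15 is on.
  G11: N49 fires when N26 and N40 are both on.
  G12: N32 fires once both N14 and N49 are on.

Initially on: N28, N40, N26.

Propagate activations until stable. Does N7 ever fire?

Yes

G11: N26 and N40 on → N49 on.
G6: N28 and N26 on → N14 on.
N14 and N49 are on, so N32 fires (G12).
G3: N32 and N14 on → N17 on.
N17 is on, so N6 fires (G9).
G7: N14, N49, and N6 on → N18 on.
G8: N6 on → N54 on.
G2: N14, N18, and N54 on → N7 on.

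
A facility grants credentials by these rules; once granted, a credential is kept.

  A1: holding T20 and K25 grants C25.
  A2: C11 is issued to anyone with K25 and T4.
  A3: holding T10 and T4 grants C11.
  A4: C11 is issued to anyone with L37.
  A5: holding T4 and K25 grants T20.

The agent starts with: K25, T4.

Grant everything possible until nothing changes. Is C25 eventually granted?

Yes

Holding T4 and K25 grants T20 (A5).
Holding T20 and K25 grants C25 (A1).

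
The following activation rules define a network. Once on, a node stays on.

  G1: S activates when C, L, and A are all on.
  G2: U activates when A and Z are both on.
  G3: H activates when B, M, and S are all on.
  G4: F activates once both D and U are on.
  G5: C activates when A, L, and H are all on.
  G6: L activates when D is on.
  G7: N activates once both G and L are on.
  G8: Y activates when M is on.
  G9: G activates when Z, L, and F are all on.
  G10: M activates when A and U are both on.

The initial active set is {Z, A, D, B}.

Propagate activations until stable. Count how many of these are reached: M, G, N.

3

D is on, so L activates (G6).
G2: A and Z on → U on.
G4: D and U on → F on.
G10: A and U on → M on.
Z, L, and F are on, so G activates (G9).
G and L are on, so N activates (G7).
M: reached.
G: reached.
N: reached.
All 3 are reached.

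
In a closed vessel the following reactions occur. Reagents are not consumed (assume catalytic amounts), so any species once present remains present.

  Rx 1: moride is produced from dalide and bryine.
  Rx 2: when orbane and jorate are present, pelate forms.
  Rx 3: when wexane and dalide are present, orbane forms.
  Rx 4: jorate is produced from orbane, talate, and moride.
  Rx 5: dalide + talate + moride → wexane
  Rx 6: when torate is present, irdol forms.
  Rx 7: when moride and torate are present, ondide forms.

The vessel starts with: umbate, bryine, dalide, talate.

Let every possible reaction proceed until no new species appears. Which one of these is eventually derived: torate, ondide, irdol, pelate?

pelate

dalide and bryine present → moride forms (Rx 1).
dalide, talate, and moride present → wexane forms (Rx 5).
wexane and dalide present → orbane forms (Rx 3).
orbane, talate, and moride present → jorate forms (Rx 4).
orbane and jorate present → pelate forms (Rx 2).
irdol would need torate (Rx 6), but torate never forms. No rule produces torate, and it is not given. ondide would need moride and torate (Rx 7), but torate never forms.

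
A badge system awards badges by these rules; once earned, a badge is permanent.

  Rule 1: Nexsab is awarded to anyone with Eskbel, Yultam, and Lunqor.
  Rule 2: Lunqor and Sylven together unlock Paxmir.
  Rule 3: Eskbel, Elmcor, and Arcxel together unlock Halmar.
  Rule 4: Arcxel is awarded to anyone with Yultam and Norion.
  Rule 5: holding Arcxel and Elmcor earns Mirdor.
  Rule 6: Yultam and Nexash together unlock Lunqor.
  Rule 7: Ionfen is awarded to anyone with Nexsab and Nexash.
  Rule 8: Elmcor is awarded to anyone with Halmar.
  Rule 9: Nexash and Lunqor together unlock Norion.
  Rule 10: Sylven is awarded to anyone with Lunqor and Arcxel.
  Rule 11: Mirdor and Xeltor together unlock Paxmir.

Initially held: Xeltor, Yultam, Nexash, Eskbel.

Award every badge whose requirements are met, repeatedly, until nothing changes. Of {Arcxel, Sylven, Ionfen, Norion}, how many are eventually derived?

With Yultam and Nexash, Lunqor is earned (Rule 6).
With Nexash and Lunqor, Norion is earned (Rule 9).
With Eskbel, Yultam, and Lunqor, Nexsab is earned (Rule 1).
With Nexsab and Nexash, Ionfen is earned (Rule 7).
With Yultam and Norion, Arcxel is earned (Rule 4).
With Lunqor and Arcxel, Sylven is earned (Rule 10).
Arcxel: reached.
Sylven: reached.
Ionfen: reached.
Norion: reached.
All 4 are reached.

4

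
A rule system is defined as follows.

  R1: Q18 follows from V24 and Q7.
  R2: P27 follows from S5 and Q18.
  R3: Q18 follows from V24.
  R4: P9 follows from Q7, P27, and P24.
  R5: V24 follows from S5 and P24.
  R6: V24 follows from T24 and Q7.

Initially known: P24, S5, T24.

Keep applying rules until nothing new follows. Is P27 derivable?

Yes

From S5 and P24, R5 gives V24.
V24 holds, so Q18 follows (R3).
S5 and Q18 hold, so P27 follows (R2).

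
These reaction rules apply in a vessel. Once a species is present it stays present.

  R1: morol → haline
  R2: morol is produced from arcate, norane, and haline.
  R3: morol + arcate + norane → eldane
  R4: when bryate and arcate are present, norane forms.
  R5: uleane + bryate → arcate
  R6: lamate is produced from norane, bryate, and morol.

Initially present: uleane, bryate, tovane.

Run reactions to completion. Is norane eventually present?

Yes

uleane and bryate present → arcate forms (R5).
bryate and arcate present → norane forms (R4).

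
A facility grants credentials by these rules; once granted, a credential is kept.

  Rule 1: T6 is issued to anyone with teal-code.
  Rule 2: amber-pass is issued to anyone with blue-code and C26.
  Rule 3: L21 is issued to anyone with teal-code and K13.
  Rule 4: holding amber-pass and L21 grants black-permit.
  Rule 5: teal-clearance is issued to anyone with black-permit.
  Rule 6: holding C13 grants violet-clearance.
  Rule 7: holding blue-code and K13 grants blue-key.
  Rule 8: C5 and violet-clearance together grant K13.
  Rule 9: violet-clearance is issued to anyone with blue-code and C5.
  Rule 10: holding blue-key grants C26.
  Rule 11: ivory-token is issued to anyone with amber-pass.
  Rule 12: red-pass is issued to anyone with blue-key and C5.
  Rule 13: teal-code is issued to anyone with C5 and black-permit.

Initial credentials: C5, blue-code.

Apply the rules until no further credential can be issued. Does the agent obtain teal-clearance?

teal-clearance would need black-permit (Rule 5), but black-permit is never granted.

No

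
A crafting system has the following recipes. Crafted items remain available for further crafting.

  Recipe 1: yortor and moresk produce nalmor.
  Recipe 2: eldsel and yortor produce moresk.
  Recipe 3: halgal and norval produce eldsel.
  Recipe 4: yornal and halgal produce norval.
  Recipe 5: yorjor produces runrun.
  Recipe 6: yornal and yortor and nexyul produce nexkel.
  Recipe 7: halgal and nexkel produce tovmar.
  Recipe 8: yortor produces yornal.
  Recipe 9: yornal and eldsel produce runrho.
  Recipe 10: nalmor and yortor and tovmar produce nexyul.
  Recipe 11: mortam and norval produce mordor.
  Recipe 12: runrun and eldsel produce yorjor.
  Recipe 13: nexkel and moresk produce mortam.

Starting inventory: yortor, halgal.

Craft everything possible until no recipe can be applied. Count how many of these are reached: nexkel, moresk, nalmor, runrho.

yortor → yornal (Recipe 8).
Using Recipe 4, yornal and halgal make norval.
Using Recipe 3, halgal and norval make eldsel.
Using Recipe 9, yornal and eldsel make runrho.
Using Recipe 2, eldsel and yortor make moresk.
yortor and moresk → nalmor (Recipe 1).
nexkel would need yornal, yortor, and nexyul (Recipe 6), but nexyul is never obtained.
moresk: reached.
nalmor: reached.
runrho: reached.
Reached: moresk, nalmor, and runrho — 3 of the 4.

3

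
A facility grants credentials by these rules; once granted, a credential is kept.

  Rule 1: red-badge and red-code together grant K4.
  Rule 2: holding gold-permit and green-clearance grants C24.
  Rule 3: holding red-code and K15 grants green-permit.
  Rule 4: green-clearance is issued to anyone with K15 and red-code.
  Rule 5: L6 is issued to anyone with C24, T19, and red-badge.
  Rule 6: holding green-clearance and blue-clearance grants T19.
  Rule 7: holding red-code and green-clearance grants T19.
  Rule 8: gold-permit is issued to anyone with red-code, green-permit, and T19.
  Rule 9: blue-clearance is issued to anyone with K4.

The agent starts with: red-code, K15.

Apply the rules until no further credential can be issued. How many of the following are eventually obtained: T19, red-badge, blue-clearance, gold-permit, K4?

2

Holding K15 and red-code grants green-clearance (Rule 4).
Holding red-code and K15 grants green-permit (Rule 3).
Holding red-code and green-clearance grants T19 (Rule 7).
Holding red-code, green-permit, and T19 grants gold-permit (Rule 8).
T19: reached.
No rule produces red-badge, and it is not given.
blue-clearance would need K4 (Rule 9), but K4 is never granted.
gold-permit: reached.
K4 would need red-badge and red-code (Rule 1), but red-badge is never granted.
Reached: T19 and gold-permit — 2 of the 5.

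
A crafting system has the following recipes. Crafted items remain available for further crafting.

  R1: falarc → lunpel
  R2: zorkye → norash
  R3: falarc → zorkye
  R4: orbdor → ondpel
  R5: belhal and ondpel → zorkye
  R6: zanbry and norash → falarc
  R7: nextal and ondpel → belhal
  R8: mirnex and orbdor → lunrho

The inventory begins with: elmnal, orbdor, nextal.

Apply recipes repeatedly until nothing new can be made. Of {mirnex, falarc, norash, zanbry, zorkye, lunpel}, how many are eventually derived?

2

Using R4, orbdor makes ondpel.
Using R7, nextal and ondpel make belhal.
Using R5, belhal and ondpel make zorkye.
zorkye → norash (R2).
No rule produces mirnex, and it is not given.
falarc would need zanbry and norash (R6), but zanbry is never obtained.
norash: reached.
No rule produces zanbry, and it is not given.
zorkye: reached.
lunpel would need falarc (R1), but falarc is never obtained.
Reached: norash and zorkye — 2 of the 6.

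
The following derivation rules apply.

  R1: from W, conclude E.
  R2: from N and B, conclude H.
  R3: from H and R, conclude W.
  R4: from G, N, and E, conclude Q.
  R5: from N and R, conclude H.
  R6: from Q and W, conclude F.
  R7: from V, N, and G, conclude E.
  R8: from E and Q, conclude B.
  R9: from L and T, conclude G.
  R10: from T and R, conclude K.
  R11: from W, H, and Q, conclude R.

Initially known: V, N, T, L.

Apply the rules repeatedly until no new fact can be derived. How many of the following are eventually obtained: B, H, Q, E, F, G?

L and T hold, so G follows (R9).
From V, N, and G, R7 gives E.
From G, N, and E, R4 gives Q.
E and Q hold, so B follows (R8).
N and B hold, so H follows (R2).
B: reached.
H: reached.
Q: reached.
E: reached.
F would need Q and W (R6), but W is never established.
G: reached.
Reached: B, H, Q, E, and G — 5 of the 6.

5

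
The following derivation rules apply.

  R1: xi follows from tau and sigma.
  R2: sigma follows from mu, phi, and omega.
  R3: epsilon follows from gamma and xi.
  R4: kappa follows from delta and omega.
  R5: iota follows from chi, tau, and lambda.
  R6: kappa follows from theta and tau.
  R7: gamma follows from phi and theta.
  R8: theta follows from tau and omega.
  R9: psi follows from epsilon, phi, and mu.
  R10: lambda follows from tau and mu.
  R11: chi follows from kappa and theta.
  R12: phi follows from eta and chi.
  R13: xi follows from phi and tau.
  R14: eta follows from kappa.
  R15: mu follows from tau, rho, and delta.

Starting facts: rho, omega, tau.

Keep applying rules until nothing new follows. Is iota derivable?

No

iota would need chi, tau, and lambda (R5), but lambda is never established.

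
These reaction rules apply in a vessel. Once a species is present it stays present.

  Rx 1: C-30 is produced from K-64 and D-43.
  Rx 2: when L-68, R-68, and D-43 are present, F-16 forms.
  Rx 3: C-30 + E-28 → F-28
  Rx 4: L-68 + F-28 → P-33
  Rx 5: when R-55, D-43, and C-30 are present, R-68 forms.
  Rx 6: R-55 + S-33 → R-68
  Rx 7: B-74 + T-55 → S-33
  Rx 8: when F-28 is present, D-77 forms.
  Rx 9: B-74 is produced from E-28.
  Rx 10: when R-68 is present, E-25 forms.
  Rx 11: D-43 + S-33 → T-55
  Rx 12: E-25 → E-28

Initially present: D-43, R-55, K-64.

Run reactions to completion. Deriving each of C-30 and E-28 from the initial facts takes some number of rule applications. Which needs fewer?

C-30: K-64 and D-43 present → C-30 forms (Rx 1). [1 rule application]
E-28: K-64 and D-43 present → C-30 forms (Rx 1). R-55, D-43, and C-30 present → R-68 forms (Rx 5). R-68 present → E-25 forms (Rx 10). E-25 present → E-28 forms (Rx 12). [4 rule applications]
C-30 needs fewer.

C-30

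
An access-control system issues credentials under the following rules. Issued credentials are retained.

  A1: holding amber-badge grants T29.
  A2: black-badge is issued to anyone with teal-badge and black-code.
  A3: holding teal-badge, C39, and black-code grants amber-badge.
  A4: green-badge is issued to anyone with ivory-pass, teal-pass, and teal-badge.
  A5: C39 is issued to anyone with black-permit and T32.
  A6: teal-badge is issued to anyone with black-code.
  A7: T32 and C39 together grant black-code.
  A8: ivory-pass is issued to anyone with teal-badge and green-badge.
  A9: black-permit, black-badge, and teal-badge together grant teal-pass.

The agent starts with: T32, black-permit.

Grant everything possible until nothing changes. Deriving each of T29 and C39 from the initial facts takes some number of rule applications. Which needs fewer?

C39

C39: Holding black-permit and T32 grants C39 (A5). [1 rule application]
T29: Holding black-permit and T32 grants C39 (A5). Holding T32 and C39 grants black-code (A7). Holding black-code grants teal-badge (A6). Holding teal-badge, C39, and black-code grants amber-badge (A3). Holding amber-badge grants T29 (A1). [5 rule applications]
C39 needs fewer.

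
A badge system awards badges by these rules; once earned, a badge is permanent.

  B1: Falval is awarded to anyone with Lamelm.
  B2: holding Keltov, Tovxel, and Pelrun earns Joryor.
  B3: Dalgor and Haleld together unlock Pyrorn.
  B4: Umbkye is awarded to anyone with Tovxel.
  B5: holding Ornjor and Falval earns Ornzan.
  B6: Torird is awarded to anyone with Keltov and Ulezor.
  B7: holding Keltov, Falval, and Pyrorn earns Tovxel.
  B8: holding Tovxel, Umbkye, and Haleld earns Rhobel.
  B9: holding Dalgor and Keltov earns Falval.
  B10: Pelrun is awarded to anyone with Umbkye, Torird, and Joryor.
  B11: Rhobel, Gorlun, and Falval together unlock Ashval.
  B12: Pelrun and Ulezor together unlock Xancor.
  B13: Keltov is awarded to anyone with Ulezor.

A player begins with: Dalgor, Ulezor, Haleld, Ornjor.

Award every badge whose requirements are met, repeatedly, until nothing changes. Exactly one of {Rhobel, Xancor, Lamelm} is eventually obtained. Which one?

Rhobel

With Ulezor, Keltov is earned (B13).
With Dalgor and Haleld, Pyrorn is earned (B3).
With Dalgor and Keltov, Falval is earned (B9).
With Keltov, Falval, and Pyrorn, Tovxel is earned (B7).
With Tovxel, Umbkye is earned (B4).
With Tovxel, Umbkye, and Haleld, Rhobel is earned (B8).
No rule produces Lamelm, and it is not given. Xancor would need Pelrun and Ulezor (B12), but Pelrun is never earned.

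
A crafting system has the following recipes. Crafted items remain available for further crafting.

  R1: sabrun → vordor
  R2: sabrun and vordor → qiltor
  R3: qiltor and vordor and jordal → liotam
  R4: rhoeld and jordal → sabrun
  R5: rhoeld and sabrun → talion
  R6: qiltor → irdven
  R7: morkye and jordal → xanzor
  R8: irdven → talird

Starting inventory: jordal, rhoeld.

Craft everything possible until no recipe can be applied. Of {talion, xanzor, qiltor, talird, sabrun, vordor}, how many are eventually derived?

Using R4, rhoeld and jordal make sabrun.
rhoeld and sabrun → talion (R5).
Using R1, sabrun makes vordor.
Using R2, sabrun and vordor make qiltor.
Using R6, qiltor makes irdven.
irdven → talird (R8).
talion: reached.
xanzor would need morkye and jordal (R7), but morkye is never obtained.
qiltor: reached.
talird: reached.
sabrun: reached.
vordor: reached.
Reached: talion, qiltor, talird, sabrun, and vordor — 5 of the 6.

5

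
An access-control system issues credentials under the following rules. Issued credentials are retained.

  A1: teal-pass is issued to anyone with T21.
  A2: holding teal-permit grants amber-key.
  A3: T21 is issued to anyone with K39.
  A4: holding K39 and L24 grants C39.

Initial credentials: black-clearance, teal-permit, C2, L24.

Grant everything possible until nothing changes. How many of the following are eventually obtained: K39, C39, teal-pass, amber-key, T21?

Holding teal-permit grants amber-key (A2).
No rule produces K39, and it is not given.
C39 would need K39 and L24 (A4), but K39 is never granted.
teal-pass would need T21 (A1), but T21 is never granted.
amber-key: reached.
T21 would need K39 (A3), but K39 is never granted.
Reached: amber-key — 1 of the 5.

1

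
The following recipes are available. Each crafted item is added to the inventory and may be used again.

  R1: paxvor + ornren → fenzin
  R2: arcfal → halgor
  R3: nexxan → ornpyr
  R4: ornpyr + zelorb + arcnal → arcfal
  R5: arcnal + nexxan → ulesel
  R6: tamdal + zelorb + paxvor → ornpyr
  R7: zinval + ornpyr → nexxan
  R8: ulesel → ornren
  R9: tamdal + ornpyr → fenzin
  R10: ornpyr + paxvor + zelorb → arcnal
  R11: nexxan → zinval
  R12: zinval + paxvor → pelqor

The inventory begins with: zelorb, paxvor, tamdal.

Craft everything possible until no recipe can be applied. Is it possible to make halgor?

tamdal + zelorb + paxvor → ornpyr (R6).
Using R10, ornpyr, paxvor, and zelorb make arcnal.
Using R4, ornpyr, zelorb, and arcnal make arcfal.
arcfal → halgor (R2).

Yes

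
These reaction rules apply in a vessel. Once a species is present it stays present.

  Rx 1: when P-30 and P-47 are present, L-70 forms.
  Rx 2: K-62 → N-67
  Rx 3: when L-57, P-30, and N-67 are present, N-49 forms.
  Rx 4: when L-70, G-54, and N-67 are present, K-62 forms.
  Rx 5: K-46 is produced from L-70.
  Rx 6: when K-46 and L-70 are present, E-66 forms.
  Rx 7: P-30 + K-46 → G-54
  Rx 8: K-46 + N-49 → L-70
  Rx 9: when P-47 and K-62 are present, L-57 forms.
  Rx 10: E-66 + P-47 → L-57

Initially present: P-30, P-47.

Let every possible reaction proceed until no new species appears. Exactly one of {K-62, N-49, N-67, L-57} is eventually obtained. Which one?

L-57

P-30 and P-47 present → L-70 forms (Rx 1).
L-70 present → K-46 forms (Rx 5).
K-46 and L-70 present → E-66 forms (Rx 6).
E-66 and P-47 present → L-57 forms (Rx 10).
N-49 would need L-57, P-30, and N-67 (Rx 3), but N-67 never forms. K-62 would need L-70, G-54, and N-67 (Rx 4), but N-67 never forms. N-67 would need K-62 (Rx 2), but K-62 never forms.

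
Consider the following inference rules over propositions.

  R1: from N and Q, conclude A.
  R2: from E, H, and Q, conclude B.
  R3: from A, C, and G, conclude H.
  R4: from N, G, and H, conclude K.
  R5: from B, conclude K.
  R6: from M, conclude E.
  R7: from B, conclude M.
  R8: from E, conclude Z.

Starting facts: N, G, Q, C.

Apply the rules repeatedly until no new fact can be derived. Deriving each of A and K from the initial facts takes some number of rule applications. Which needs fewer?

A: From N and Q, R1 gives A. [1 rule application]
K: From N and Q, R1 gives A. From A, C, and G, R3 gives H. From N, G, and H, R4 gives K. [3 rule applications]
A needs fewer.

A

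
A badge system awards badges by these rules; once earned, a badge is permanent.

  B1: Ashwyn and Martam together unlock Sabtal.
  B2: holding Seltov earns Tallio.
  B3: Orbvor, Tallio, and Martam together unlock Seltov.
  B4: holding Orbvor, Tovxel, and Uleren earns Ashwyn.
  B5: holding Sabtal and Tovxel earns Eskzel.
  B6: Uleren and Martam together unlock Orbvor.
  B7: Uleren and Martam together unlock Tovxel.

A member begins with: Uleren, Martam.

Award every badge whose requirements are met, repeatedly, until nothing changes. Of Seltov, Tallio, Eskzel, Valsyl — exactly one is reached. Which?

With Uleren and Martam, Orbvor is earned (B6).
With Uleren and Martam, Tovxel is earned (B7).
With Orbvor, Tovxel, and Uleren, Ashwyn is earned (B4).
With Ashwyn and Martam, Sabtal is earned (B1).
With Sabtal and Tovxel, Eskzel is earned (B5).
No rule produces Valsyl, and it is not given. Tallio would need Seltov (B2), but Seltov is never earned. Seltov would need Orbvor, Tallio, and Martam (B3), but Tallio is never earned.

Eskzel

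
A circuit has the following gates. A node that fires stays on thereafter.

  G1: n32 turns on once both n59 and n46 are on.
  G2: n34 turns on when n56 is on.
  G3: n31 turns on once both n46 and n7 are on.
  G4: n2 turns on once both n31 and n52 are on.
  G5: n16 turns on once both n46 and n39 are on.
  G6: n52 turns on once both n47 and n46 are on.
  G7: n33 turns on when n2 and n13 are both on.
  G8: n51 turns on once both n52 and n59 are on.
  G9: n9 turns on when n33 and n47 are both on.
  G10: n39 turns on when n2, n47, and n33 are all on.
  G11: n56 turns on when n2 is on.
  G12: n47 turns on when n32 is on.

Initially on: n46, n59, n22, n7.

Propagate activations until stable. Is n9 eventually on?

No

n9 would need n33 and n47 (G9), but n33 never turns on.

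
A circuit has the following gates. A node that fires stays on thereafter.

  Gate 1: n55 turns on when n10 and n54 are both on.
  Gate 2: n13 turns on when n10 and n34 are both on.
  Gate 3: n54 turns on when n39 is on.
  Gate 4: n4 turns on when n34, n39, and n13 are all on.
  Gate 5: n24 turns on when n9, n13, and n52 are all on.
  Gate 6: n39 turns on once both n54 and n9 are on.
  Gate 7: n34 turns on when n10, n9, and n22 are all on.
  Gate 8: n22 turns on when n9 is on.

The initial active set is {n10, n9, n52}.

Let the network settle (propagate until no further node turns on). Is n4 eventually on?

n4 would need n34, n39, and n13 (Gate 4), but n39 never turns on.

No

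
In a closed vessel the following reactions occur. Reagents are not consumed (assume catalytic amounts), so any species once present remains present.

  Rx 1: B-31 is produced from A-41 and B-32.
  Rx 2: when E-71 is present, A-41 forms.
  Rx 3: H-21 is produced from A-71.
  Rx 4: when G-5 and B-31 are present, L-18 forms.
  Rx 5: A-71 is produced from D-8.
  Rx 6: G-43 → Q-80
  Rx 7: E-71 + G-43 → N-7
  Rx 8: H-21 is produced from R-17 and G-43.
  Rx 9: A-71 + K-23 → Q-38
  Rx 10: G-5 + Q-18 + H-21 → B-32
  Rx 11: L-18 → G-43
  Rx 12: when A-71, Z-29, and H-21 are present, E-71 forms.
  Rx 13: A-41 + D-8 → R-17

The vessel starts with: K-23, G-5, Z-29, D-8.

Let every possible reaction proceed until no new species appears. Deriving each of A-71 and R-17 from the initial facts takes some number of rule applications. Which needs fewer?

A-71

A-71: D-8 present → A-71 forms (Rx 5). [1 rule application]
R-17: D-8 present → A-71 forms (Rx 5). A-71 present → H-21 forms (Rx 3). A-71, Z-29, and H-21 present → E-71 forms (Rx 12). E-71 present → A-41 forms (Rx 2). A-41 and D-8 present → R-17 forms (Rx 13). [5 rule applications]
A-71 needs fewer.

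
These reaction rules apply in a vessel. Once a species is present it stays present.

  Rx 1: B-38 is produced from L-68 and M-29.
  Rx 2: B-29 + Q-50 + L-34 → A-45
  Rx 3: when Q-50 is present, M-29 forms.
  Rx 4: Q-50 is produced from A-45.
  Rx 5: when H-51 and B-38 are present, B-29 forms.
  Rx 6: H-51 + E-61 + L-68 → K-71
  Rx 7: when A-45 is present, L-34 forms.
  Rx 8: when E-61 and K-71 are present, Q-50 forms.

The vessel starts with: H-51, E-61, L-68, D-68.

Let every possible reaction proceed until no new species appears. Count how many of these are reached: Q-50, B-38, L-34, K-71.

3

H-51, E-61, and L-68 present → K-71 forms (Rx 6).
E-61 and K-71 present → Q-50 forms (Rx 8).
Q-50 present → M-29 forms (Rx 3).
L-68 and M-29 present → B-38 forms (Rx 1).
Q-50: reached.
B-38: reached.
L-34 would need A-45 (Rx 7), but A-45 never forms.
K-71: reached.
Reached: Q-50, B-38, and K-71 — 3 of the 4.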